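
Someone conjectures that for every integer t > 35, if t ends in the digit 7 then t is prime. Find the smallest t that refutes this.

Check each integer t > 35 in order until t ends in the digit 7 but t is not prime.
For t = 37, 47 the conclusion holds.
t = 57: 57 ends in 7; 57 = 3 × 19, composite.
Thus t = 57 disproves the claim, and no smaller t works.

t = 57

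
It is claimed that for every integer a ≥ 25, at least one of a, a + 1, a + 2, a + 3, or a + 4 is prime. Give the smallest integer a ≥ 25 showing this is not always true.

a = 32

A counterexample is any integer a ≥ 25 such that a, a + 1, a + 2, a + 3, a + 4 are all composite; we check each in order.
The first 7 eligible values, up to a = 31, all satisfy the conclusion.
a = 32: 32 = 2 × 16; 33 = 3 × 11; 34 = 2 × 17; 35 = 5 × 7; 36 = 2 × 18 — all composite.
Thus a = 32 disproves the claim, and no smaller a works.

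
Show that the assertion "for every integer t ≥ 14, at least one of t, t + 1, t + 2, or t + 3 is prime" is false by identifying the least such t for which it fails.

A counterexample is any integer t ≥ 14 such that t, t + 1, t + 2, t + 3 are all composite; we check each in order.
For t = 14, 15, 16, 17, 18, 19, 20, 21, 22, 23 the conclusion holds.
t = 24: 24 = 2 × 12; 25 = 5 × 5; 26 = 2 × 13; 27 = 3 × 9 — all composite.
So t = 24 is the smallest counterexample.

t = 24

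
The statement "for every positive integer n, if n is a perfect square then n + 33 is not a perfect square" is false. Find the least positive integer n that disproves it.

Check each positive integer n in order until n is a perfect square but n + 33 is a perfect square.
For n = 1, 4, 9 the conclusion holds.
n = 16: 16 = 4² and 16 + 33 = 49 = 7².

n = 16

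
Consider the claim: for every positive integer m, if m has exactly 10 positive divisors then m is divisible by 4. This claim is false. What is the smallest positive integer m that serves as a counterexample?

A counterexample is any positive integer m such that m has exactly 10 positive divisors but m is not divisible by 4; we check each in order.
For m = 48, 80, 112 the conclusion holds.
m = 162: τ(162) = 10; 162 mod 4 = 2.
So m = 162 is the smallest counterexample.

m = 162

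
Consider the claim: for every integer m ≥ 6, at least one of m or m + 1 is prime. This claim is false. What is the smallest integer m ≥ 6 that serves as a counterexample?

m = 8

Check each integer m ≥ 6 in order until m, m + 1 are both composite.
For m = 6, 7 the conclusion holds.
m = 8: 8 = 2 × 4; 9 = 3 × 3 — both composite.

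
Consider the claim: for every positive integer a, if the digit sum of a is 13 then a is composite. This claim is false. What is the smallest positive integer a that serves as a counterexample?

a = 67

For a = 49, 58 the conclusion holds.
a = 67: digit sum 13; 67 is prime, not composite.
Thus a = 67 disproves the claim, and no smaller a works.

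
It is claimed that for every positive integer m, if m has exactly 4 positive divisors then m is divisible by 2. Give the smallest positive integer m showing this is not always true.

We need the least positive integer m for which m has exactly 4 positive divisors but m is not divisible by 2.
m = 6: τ(6) = 4; 6 mod 2 = 0.
m = 8: τ(8) = 4; 8 mod 2 = 0.
m = 10: τ(10) = 4; 10 mod 2 = 0.
m = 14: τ(14) = 4; 14 mod 2 = 0.
m = 15: τ(15) = 4; 15 mod 2 = 1.
So m = 15 is the smallest counterexample.

m = 15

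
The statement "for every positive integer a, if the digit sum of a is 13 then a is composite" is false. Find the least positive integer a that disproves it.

For a = 49, 58 the conclusion holds.
a = 67: digit sum 13; 67 is prime, not composite.

a = 67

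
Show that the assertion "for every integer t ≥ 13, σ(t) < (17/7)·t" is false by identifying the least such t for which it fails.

t = 24

A counterexample is any integer t ≥ 13 such that the claim fails; we check each in order.
For t = 13, 14, 15, 16, …, 21, 22, 23 the conclusion holds.
t = 24: σ(24) = 60; 60 ≥ 408/7.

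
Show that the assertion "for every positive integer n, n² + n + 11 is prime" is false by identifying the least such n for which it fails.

n = 10

Check each positive integer n in order until n² + n + 11 is not prime.
The first 9 eligible values, up to n = 9, all satisfy the conclusion.
n = 10: n² + n + 11 = 121 = 11 × 11, composite.
Hence n = 10 is a counterexample.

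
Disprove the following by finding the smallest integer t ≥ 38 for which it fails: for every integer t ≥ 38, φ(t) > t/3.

t = 42

We need the least integer t ≥ 38 for which the claim fails.
The first 4 eligible values, up to t = 41, all satisfy the conclusion.
t = 42: φ(42) = 12 and 42/3 = 14, so φ(42) ≤ 42/3.
Hence t = 42 is a counterexample.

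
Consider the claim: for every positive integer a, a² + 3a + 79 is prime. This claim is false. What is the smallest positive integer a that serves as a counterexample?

a = 5

For a = 1, 2, 3, 4 the conclusion holds.
a = 5: a² + 3a + 79 = 119 = 7 × 17, composite.
Hence a = 5 is a counterexample.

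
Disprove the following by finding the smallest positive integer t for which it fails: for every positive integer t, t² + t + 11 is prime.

t = 10

We need the least positive integer t for which t² + t + 11 is not prime.
The first 9 eligible values, up to t = 9, all satisfy the conclusion.
t = 10: t² + t + 11 = 121 = 11 × 11, composite.
Hence t = 10 is a counterexample.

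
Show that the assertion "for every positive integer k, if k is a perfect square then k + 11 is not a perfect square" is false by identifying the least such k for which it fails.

k = 25

For k = 1, 4, 9, 16 the conclusion holds.
k = 25: 25 = 5² and 25 + 11 = 36 = 6².
Thus k = 25 disproves the claim, and no smaller k works.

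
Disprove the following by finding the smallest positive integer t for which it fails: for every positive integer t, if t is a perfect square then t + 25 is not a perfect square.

For t = 1, 4, 9, 16, …, 81, 100, 121 the conclusion holds.
t = 144: 144 = 12² and 144 + 25 = 169 = 13².
Hence t = 144 is a counterexample.

t = 144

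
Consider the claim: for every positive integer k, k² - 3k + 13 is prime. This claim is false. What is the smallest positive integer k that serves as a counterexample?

For k = 1, 2, 3, 4, …, 9, 10, 11 the conclusion holds.
k = 12: k² - 3k + 13 = 121 = 11 × 11, composite.
Thus k = 12 disproves the claim, and no smaller k works.

k = 12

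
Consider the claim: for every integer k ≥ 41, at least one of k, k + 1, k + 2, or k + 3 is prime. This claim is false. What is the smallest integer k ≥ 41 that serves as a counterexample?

A counterexample is any integer k ≥ 41 such that k, k + 1, k + 2, k + 3 are all composite; we check each in order.
For k = 41, 42, 43, 44, 45, 46, 47 the conclusion holds.
k = 48: 48 = 2 × 24; 49 = 7 × 7; 50 = 2 × 25; 51 = 3 × 17 — all composite.

k = 48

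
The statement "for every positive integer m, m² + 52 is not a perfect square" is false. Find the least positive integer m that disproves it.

m = 12

For m = 1, 2, 3, 4, …, 9, 10, 11 the conclusion holds.
m = 12: 12² + 52 = 196 = 14², a perfect square.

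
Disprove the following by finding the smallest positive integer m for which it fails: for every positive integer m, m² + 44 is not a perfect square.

m = 10

We need the least positive integer m for which m² + 44 is a perfect square.
The first 9 eligible values, up to m = 9, all satisfy the conclusion.
m = 10: 10² + 44 = 144 = 12², a perfect square.
So m = 10 is the smallest counterexample.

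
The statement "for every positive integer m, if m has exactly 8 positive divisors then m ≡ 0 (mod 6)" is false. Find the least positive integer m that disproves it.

For m = 24, 30 the conclusion holds.
m = 40: τ(40) = 8; 40 ≡ 4 (mod 6).
Thus m = 40 disproves the claim, and no smaller m works.

m = 40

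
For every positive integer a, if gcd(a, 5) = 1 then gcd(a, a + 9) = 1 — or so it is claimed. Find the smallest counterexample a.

a = 1: gcd(1, 10) = 1.
a = 2: gcd(2, 11) = 1.
a = 3: gcd(3, 12) = 3.
So a = 3 is the smallest counterexample.

a = 3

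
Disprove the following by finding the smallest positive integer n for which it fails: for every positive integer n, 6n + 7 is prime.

We need the least positive integer n for which 6n + 7 is not prime.
n = 1: 6n + 7 = 13, prime.
n = 2: 6n + 7 = 19, prime.
n = 3: 6n + 7 = 25 = 5 × 5, composite.
Thus n = 3 disproves the claim, and no smaller n works.

n = 3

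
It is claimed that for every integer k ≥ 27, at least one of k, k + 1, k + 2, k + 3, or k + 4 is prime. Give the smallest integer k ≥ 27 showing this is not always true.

A counterexample is any integer k ≥ 27 such that k, k + 1, k + 2, k + 3, k + 4 are all composite; we check each in order.
k = 27: 29 is prime.
k = 28: 29 is prime.
k = 29: 29 is prime.
k = 30: 31 is prime.
k = 31: 31 is prime.
k = 32: 32 = 2 × 16; 33 = 3 × 11; 34 = 2 × 17; 35 = 5 × 7; 36 = 2 × 18 — all composite.

k = 32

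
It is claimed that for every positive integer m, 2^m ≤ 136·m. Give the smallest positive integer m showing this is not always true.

A counterexample is any positive integer m such that 2^m > 136·m; we check each in order.
For m = 1, 2, 3, 4, 5, 6, 7, 8, 9, 10 the conclusion holds.
m = 11: 2^m = 2048 and 136·m = 1496, so 2048 > 1496.
Hence m = 11 is a counterexample.

m = 11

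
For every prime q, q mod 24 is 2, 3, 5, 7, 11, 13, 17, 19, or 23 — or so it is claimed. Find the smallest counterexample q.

q = 73

Check each prime q in order until the claim fails.
For q = 2, 3, 5, 7, …, 61, 67, 71 the conclusion holds.
q = 73: 73 mod 24 = 1 — not in {2, 3, 5, 7, 11, 13, 17, 19, 23}.
Thus q = 73 disproves the claim, and no smaller q works.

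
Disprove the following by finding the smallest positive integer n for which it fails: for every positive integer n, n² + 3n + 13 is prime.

n = 9

We need the least positive integer n for which n² + 3n + 13 is not prime.
n = 1: n² + 3n + 13 = 17, prime.
n = 2: n² + 3n + 13 = 23, prime.
n = 3: n² + 3n + 13 = 31, prime.
n = 4: n² + 3n + 13 = 41, prime.
n = 5: n² + 3n + 13 = 53, prime.
n = 6: n² + 3n + 13 = 67, prime.
n = 7: n² + 3n + 13 = 83, prime.
n = 8: n² + 3n + 13 = 101, prime.
n = 9: n² + 3n + 13 = 121 = 11 × 11, composite.
Thus n = 9 disproves the claim, and no smaller n works.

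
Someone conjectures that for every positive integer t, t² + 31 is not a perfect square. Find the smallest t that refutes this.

Check each positive integer t in order until t² + 31 is a perfect square.
For t = 1, 2, 3, 4, …, 12, 13, 14 the conclusion holds.
t = 15: 15² + 31 = 256 = 16², a perfect square.
So t = 15 is the smallest counterexample.

t = 15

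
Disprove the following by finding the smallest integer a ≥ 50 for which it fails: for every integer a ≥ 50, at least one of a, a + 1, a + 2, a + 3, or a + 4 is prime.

a = 54

The first 4 eligible values, up to a = 53, all satisfy the conclusion.
a = 54: 54 = 2 × 27; 55 = 5 × 11; 56 = 2 × 28; 57 = 3 × 19; 58 = 2 × 29 — all composite.
Thus a = 54 disproves the claim, and no smaller a works.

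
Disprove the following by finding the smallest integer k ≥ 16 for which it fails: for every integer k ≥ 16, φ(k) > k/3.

For k = 16, 17 the conclusion holds.
k = 18: φ(18) = 6 and 18/3 = 6, so φ(18) ≤ 18/3.
Thus k = 18 disproves the claim, and no smaller k works.

k = 18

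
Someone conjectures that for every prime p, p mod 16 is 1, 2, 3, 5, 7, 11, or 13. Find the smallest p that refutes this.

Check each prime p in order until the claim fails.
For p = 2, 3, 5, 7, 11, 13, 17, 19, 23, 29 the conclusion holds.
p = 31: 31 mod 16 = 15 — not in {1, 2, 3, 5, 7, 11, 13}.

p = 31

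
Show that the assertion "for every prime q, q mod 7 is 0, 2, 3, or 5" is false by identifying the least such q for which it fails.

q = 11

A counterexample is any prime q such that the claim fails; we check each in order.
The first 4 eligible values, up to q = 7, all satisfy the conclusion.
q = 11: 11 mod 7 = 4 — not in {0, 2, 3, 5}.
Hence q = 11 is a counterexample.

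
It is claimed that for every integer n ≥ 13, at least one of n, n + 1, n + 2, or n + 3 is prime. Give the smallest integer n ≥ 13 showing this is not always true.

Check each integer n ≥ 13 in order until n, n + 1, n + 2, n + 3 are all composite.
The first 11 eligible values, up to n = 23, all satisfy the conclusion.
n = 24: 24 = 2 × 12; 25 = 5 × 5; 26 = 2 × 13; 27 = 3 × 9 — all composite.
So n = 24 is the smallest counterexample.

n = 24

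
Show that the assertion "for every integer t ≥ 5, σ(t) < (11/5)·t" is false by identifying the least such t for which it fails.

t = 12

t = 5: σ(5) = 6; 6 < 11.
t = 6: σ(6) = 12; 12 < 66/5.
t = 7: σ(7) = 8; 8 < 77/5.
t = 8: σ(8) = 15; 15 < 88/5.
t = 9: σ(9) = 13; 13 < 99/5.
t = 10: σ(10) = 18; 18 < 22.
t = 11: σ(11) = 12; 12 < 121/5.
t = 12: σ(12) = 28; 28 ≥ 132/5.
So t = 12 is the smallest counterexample.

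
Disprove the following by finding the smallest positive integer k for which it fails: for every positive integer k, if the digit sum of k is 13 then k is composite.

We need the least positive integer k for which the digit sum of k is 13 but k is prime.
For k = 49, 58 the conclusion holds.
k = 67: digit sum 13; 67 is prime, not composite.
Hence k = 67 is a counterexample.

k = 67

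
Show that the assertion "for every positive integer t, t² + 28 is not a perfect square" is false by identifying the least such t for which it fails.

Check each positive integer t in order until t² + 28 is a perfect square.
For t = 1, 2, 3, 4, 5 the conclusion holds.
t = 6: 6² + 28 = 64 = 8², a perfect square.
So t = 6 is the smallest counterexample.

t = 6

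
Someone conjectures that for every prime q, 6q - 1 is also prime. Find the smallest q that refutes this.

q = 11

Check each prime q in order until 6q - 1 is not prime.
The first 4 eligible values, up to q = 7, all satisfy the conclusion.
q = 11: 6q - 1 = 65 = 5 × 13, not prime.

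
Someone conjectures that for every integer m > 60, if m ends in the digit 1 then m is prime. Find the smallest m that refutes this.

Check each integer m > 60 in order until m ends in the digit 1 but m is not prime.
For m = 61, 71 the conclusion holds.
m = 81: 81 ends in 1; 81 = 3 × 27, composite.

m = 81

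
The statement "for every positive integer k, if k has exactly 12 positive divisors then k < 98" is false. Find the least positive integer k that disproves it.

The first 5 eligible values, up to k = 96, all satisfy the conclusion.
k = 108: τ(108) = 12; 108 ≥ 98.
So k = 108 is the smallest counterexample.

k = 108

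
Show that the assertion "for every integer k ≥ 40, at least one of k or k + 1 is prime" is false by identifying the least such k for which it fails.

Check each integer k ≥ 40 in order until k, k + 1 are both composite.
For k = 40, 41, 42, 43 the conclusion holds.
k = 44: 44 = 2 × 22; 45 = 3 × 15 — both composite.

k = 44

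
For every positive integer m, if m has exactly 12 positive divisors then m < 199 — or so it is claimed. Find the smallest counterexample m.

m = 200

The first 13 eligible values, up to m = 198, all satisfy the conclusion.
m = 200: τ(200) = 12; 200 ≥ 199.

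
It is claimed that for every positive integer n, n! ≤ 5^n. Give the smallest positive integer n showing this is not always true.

A counterexample is any positive integer n such that n! > 5^n; we check each in order.
The first 11 eligible values, up to n = 11, all satisfy the conclusion.
n = 12: n! = 479001600 and 5^n = 244140625, so 479001600 > 244140625.

n = 12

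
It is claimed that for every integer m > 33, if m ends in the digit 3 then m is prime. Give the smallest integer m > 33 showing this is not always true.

We need the least integer m > 33 for which m ends in the digit 3 but m is not prime.
For m = 43, 53 the conclusion holds.
m = 63: 63 ends in 3; 63 = 3 × 21, composite.

m = 63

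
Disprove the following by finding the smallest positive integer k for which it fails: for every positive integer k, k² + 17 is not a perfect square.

A counterexample is any positive integer k such that k² + 17 is a perfect square; we check each in order.
k = 1: 1² + 17 = 18, not a perfect square.
k = 2: 2² + 17 = 21, not a perfect square.
k = 3: 3² + 17 = 26, not a perfect square.
k = 4: 4² + 17 = 33, not a perfect square.
k = 5: 5² + 17 = 42, not a perfect square.
k = 6: 6² + 17 = 53, not a perfect square.
k = 7: 7² + 17 = 66, not a perfect square.
k = 8: 8² + 17 = 81 = 9², a perfect square.
So k = 8 is the smallest counterexample.

k = 8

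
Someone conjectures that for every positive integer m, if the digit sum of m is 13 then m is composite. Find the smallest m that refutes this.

m = 67

We need the least positive integer m for which the digit sum of m is 13 but m is prime.
m = 49: digit sum 13; 49 is composite.
m = 58: digit sum 13; 58 is composite.
m = 67: digit sum 13; 67 is prime, not composite.
Hence m = 67 is a counterexample.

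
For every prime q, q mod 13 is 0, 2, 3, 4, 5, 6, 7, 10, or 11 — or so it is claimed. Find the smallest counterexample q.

A counterexample is any prime q such that the claim fails; we check each in order.
The first 14 eligible values, up to q = 43, all satisfy the conclusion.
q = 47: 47 mod 13 = 8 — not in {0, 2, 3, 4, 5, 6, 7, 10, 11}.
So q = 47 is the smallest counterexample.

q = 47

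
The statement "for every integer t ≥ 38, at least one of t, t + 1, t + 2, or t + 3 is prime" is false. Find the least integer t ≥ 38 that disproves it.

t = 48

A counterexample is any integer t ≥ 38 such that t, t + 1, t + 2, t + 3 are all composite; we check each in order.
For t = 38, 39, 40, 41, 42, 43, 44, 45, 46, 47 the conclusion holds.
t = 48: 48 = 2 × 24; 49 = 7 × 7; 50 = 2 × 25; 51 = 3 × 17 — all composite.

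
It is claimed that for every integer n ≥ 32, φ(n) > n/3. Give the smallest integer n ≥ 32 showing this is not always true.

n = 36

A counterexample is any integer n ≥ 32 such that the claim fails; we check each in order.
n = 32: φ(32) = 16 and 32/3 = 32/3, so φ(32) > 32/3.
n = 33: φ(33) = 20 and 33/3 = 11, so φ(33) > 33/3.
n = 34: φ(34) = 16 and 34/3 = 34/3, so φ(34) > 34/3.
n = 35: φ(35) = 24 and 35/3 = 35/3, so φ(35) > 35/3.
n = 36: φ(36) = 12 and 36/3 = 12, so φ(36) ≤ 36/3.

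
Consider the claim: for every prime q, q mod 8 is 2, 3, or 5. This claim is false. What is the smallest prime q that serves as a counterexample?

q = 7

We need the least prime q for which the claim fails.
q = 2: 2 mod 8 = 2.
q = 3: 3 mod 8 = 3.
q = 5: 5 mod 8 = 5.
q = 7: 7 mod 8 = 7 — not in {2, 3, 5}.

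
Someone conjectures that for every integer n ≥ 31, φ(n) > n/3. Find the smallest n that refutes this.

For n = 31, 32, 33, 34, 35 the conclusion holds.
n = 36: φ(36) = 12 and 36/3 = 12, so φ(36) ≤ 36/3.
Hence n = 36 is a counterexample.

n = 36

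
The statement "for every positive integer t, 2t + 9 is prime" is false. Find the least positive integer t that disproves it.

A counterexample is any positive integer t such that 2t + 9 is not prime; we check each in order.
t = 1: 2t + 9 = 11, prime.
t = 2: 2t + 9 = 13, prime.
t = 3: 2t + 9 = 15 = 3 × 5, composite.
Thus t = 3 disproves the claim, and no smaller t works.

t = 3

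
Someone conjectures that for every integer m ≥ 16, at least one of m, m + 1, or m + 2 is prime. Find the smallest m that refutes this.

m = 16: 17 is prime.
m = 17: 17 is prime.
m = 18: 19 is prime.
m = 19: 19 is prime.
m = 20: 20 = 2 × 10; 21 = 3 × 7; 22 = 2 × 11 — all composite.

m = 20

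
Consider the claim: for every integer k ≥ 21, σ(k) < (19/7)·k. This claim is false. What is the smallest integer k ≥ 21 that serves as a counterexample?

For k = 21, 22, 23, 24, …, 57, 58, 59 the conclusion holds.
k = 60: σ(60) = 168; 168 ≥ 1140/7.

k = 60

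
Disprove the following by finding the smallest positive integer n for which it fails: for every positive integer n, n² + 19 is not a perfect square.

n = 9

Check each positive integer n in order until n² + 19 is a perfect square.
n = 1: 1² + 19 = 20, not a perfect square.
n = 2: 2² + 19 = 23, not a perfect square.
n = 3: 3² + 19 = 28, not a perfect square.
n = 4: 4² + 19 = 35, not a perfect square.
n = 5: 5² + 19 = 44, not a perfect square.
n = 6: 6² + 19 = 55, not a perfect square.
n = 7: 7² + 19 = 68, not a perfect square.
n = 8: 8² + 19 = 83, not a perfect square.
n = 9: 9² + 19 = 100 = 10², a perfect square.
Thus n = 9 disproves the claim, and no smaller n works.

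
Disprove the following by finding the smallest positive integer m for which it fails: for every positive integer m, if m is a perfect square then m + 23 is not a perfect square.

m = 121

Check each positive integer m in order until m is a perfect square but m + 23 is a perfect square.
For m = 1, 4, 9, 16, 25, 36, 49, 64, 81, 100 the conclusion holds.
m = 121: 121 = 11² and 121 + 23 = 144 = 12².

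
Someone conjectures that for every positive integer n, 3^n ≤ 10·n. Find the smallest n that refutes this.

n = 4

A counterexample is any positive integer n such that 3^n > 10·n; we check each in order.
For n = 1, 2, 3 the conclusion holds.
n = 4: 3^n = 81 and 10·n = 40, so 81 > 40.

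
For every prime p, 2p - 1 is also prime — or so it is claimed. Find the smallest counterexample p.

p = 5

For p = 2, 3 the conclusion holds.
p = 5: 2p - 1 = 9 = 3 × 3, not prime.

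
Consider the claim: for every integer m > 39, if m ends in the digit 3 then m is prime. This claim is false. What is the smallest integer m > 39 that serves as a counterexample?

A counterexample is any integer m > 39 such that m ends in the digit 3 but m is not prime; we check each in order.
m = 43: 43 ends in 3 and is prime.
m = 53: 53 ends in 3 and is prime.
m = 63: 63 ends in 3; 63 = 3 × 21, composite.
So m = 63 is the smallest counterexample.

m = 63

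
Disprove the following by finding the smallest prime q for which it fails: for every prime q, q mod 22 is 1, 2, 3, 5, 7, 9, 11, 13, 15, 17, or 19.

q = 43

For q = 2, 3, 5, 7, …, 31, 37, 41 the conclusion holds.
q = 43: 43 mod 22 = 21 — not in {1, 2, 3, 5, 7, 9, 11, 13, 15, 17, 19}.
Hence q = 43 is a counterexample.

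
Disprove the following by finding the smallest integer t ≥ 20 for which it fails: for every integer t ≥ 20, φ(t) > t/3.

t = 24

A counterexample is any integer t ≥ 20 such that the claim fails; we check each in order.
The first 4 eligible values, up to t = 23, all satisfy the conclusion.
t = 24: φ(24) = 8 and 24/3 = 8, so φ(24) ≤ 24/3.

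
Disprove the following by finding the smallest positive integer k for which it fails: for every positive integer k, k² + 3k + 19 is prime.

Check each positive integer k in order until k² + 3k + 19 is not prime.
For k = 1, 2, 3, 4, …, 12, 13, 14 the conclusion holds.
k = 15: k² + 3k + 19 = 289 = 17 × 17, composite.
So k = 15 is the smallest counterexample.

k = 15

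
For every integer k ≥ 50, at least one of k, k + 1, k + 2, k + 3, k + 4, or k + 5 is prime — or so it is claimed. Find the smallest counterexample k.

k = 90

We need the least integer k ≥ 50 for which k, k + 1, k + 2, k + 3, k + 4, k + 5 are all composite.
For k = 50, 51, 52, 53, …, 87, 88, 89 the conclusion holds.
k = 90: 90 = 2 × 45; 91 = 7 × 13; 92 = 2 × 46; 93 = 3 × 31; 94 = 2 × 47; 95 = 5 × 19 — all composite.
Hence k = 90 is a counterexample.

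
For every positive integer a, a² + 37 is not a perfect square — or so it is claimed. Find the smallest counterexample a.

a = 18

Check each positive integer a in order until a² + 37 is a perfect square.
The first 17 eligible values, up to a = 17, all satisfy the conclusion.
a = 18: 18² + 37 = 361 = 19², a perfect square.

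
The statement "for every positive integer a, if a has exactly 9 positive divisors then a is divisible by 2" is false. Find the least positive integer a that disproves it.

a = 225

a = 36: τ(36) = 9; 36 mod 2 = 0.
a = 100: τ(100) = 9; 100 mod 2 = 0.
a = 196: τ(196) = 9; 196 mod 2 = 0.
a = 225: τ(225) = 9; 225 mod 2 = 1.
So a = 225 is the smallest counterexample.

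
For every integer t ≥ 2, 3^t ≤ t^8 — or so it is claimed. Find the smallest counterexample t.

For t = 2, 3, 4, 5, …, 20, 21, 22 the conclusion holds.
t = 23: 3^t = 94143178827 and t^8 = 78310985281, so 94143178827 > 78310985281.

t = 23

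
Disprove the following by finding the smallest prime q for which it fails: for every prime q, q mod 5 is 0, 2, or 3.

q = 11

Check each prime q in order until the claim fails.
q = 2: 2 mod 5 = 2.
q = 3: 3 mod 5 = 3.
q = 5: 5 mod 5 = 0.
q = 7: 7 mod 5 = 2.
q = 11: 11 mod 5 = 1 — not in {0, 2, 3}.
Thus q = 11 disproves the claim, and no smaller q works.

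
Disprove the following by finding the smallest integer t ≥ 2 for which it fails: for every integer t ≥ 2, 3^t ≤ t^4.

We need the least integer t ≥ 2 for which 3^t > t^4.
For t = 2, 3, 4, 5, 6, 7 the conclusion holds.
t = 8: 3^t = 6561 and t^4 = 4096, so 6561 > 4096.

t = 8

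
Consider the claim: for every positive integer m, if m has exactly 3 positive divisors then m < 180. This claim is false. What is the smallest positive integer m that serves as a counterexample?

m = 289

A counterexample is any positive integer m such that m has exactly 3 positive divisors but the claim fails; we check each in order.
m = 4: τ(4) = 3; 4 < 180.
m = 9: τ(9) = 3; 9 < 180.
m = 25: τ(25) = 3; 25 < 180.
m = 49: τ(49) = 3; 49 < 180.
m = 121: τ(121) = 3; 121 < 180.
m = 169: τ(169) = 3; 169 < 180.
m = 289: τ(289) = 3; 289 ≥ 180.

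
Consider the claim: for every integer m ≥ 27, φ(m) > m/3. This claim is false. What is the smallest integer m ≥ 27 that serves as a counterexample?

m = 27: φ(27) = 18 and 27/3 = 9, so φ(27) > 27/3.
m = 28: φ(28) = 12 and 28/3 = 28/3, so φ(28) > 28/3.
m = 29: φ(29) = 28 and 29/3 = 29/3, so φ(29) > 29/3.
m = 30: φ(30) = 8 and 30/3 = 10, so φ(30) ≤ 30/3.
So m = 30 is the smallest counterexample.

m = 30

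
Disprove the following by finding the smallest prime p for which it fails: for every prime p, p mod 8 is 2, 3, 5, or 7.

p = 17

Check each prime p in order until the claim fails.
For p = 2, 3, 5, 7, 11, 13 the conclusion holds.
p = 17: 17 mod 8 = 1 — not in {2, 3, 5, 7}.
So p = 17 is the smallest counterexample.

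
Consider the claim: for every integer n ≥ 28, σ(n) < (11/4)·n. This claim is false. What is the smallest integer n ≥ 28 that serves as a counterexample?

n = 60

Check each integer n ≥ 28 in order until the claim fails.
For n = 28, 29, 30, 31, …, 57, 58, 59 the conclusion holds.
n = 60: σ(60) = 168; 168 ≥ 165.
Thus n = 60 disproves the claim, and no smaller n works.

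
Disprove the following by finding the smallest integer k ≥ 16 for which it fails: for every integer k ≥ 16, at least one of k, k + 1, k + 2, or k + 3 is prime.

k = 24

Check each integer k ≥ 16 in order until k, k + 1, k + 2, k + 3 are all composite.
For k = 16, 17, 18, 19, 20, 21, 22, 23 the conclusion holds.
k = 24: 24 = 2 × 12; 25 = 5 × 5; 26 = 2 × 13; 27 = 3 × 9 — all composite.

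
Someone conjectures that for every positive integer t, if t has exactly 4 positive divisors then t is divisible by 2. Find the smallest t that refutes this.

t = 15

We need the least positive integer t for which t has exactly 4 positive divisors but t is not divisible by 2.
For t = 6, 8, 10, 14 the conclusion holds.
t = 15: τ(15) = 4; 15 mod 2 = 1.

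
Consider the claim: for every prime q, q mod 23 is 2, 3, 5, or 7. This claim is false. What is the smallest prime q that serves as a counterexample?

q = 11

For q = 2, 3, 5, 7 the conclusion holds.
q = 11: 11 mod 23 = 11 — not in {2, 3, 5, 7}.
Thus q = 11 disproves the claim, and no smaller q works.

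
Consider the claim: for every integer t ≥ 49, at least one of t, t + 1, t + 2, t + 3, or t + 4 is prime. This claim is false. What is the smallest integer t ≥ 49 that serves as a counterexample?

t = 54

A counterexample is any integer t ≥ 49 such that t, t + 1, t + 2, t + 3, t + 4 are all composite; we check each in order.
For t = 49, 50, 51, 52, 53 the conclusion holds.
t = 54: 54 = 2 × 27; 55 = 5 × 11; 56 = 2 × 28; 57 = 3 × 19; 58 = 2 × 29 — all composite.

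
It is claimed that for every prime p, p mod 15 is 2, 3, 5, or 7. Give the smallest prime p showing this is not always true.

We need the least prime p for which the claim fails.
p = 2: 2 mod 15 = 2.
p = 3: 3 mod 15 = 3.
p = 5: 5 mod 15 = 5.
p = 7: 7 mod 15 = 7.
p = 11: 11 mod 15 = 11 — not in {2, 3, 5, 7}.
So p = 11 is the smallest counterexample.

p = 11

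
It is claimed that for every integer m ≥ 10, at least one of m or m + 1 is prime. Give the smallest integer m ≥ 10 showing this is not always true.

We need the least integer m ≥ 10 for which m, m + 1 are both composite.
For m = 10, 11, 12, 13 the conclusion holds.
m = 14: 14 = 2 × 7; 15 = 3 × 5 — both composite.
Hence m = 14 is a counterexample.

m = 14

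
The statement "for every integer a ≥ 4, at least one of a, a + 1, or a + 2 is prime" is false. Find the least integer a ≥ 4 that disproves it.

a = 8

a = 4: 5 is prime.
a = 5: 5 is prime.
a = 6: 7 is prime.
a = 7: 7 is prime.
a = 8: 8 = 2 × 4; 9 = 3 × 3; 10 = 2 × 5 — all composite.
So a = 8 is the smallest counterexample.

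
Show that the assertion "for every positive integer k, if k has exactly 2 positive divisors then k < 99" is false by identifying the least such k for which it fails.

k = 101

Check each positive integer k in order until k has exactly 2 positive divisors but the claim fails.
For k = 2, 3, 5, 7, …, 83, 89, 97 the conclusion holds.
k = 101: τ(101) = 2; 101 ≥ 99.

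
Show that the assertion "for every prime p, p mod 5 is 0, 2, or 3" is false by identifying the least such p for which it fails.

p = 11

A counterexample is any prime p such that the claim fails; we check each in order.
For p = 2, 3, 5, 7 the conclusion holds.
p = 11: 11 mod 5 = 1 — not in {0, 2, 3}.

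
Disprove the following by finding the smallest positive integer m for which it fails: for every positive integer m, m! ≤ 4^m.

m = 9

A counterexample is any positive integer m such that m! > 4^m; we check each in order.
For m = 1, 2, 3, 4, 5, 6, 7, 8 the conclusion holds.
m = 9: m! = 362880 and 4^m = 262144, so 362880 > 262144.
So m = 9 is the smallest counterexample.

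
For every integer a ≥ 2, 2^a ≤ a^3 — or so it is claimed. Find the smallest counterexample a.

Check each integer a ≥ 2 in order until 2^a > a^3.
a = 2: 2^a = 4 and a^3 = 8, so 4 ≤ 8.
a = 3: 2^a = 8 and a^3 = 27, so 8 ≤ 27.
a = 4: 2^a = 16 and a^3 = 64, so 16 ≤ 64.
a = 5: 2^a = 32 and a^3 = 125, so 32 ≤ 125.
a = 6: 2^a = 64 and a^3 = 216, so 64 ≤ 216.
a = 7: 2^a = 128 and a^3 = 343, so 128 ≤ 343.
a = 8: 2^a = 256 and a^3 = 512, so 256 ≤ 512.
a = 9: 2^a = 512 and a^3 = 729, so 512 ≤ 729.
a = 10: 2^a = 1024 and a^3 = 1000, so 1024 > 1000.
So a = 10 is the smallest counterexample.

a = 10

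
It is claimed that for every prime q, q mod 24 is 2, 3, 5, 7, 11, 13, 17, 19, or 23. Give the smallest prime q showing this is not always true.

q = 73

We need the least prime q for which the claim fails.
The first 20 eligible values, up to q = 71, all satisfy the conclusion.
q = 73: 73 mod 24 = 1 — not in {2, 3, 5, 7, 11, 13, 17, 19, 23}.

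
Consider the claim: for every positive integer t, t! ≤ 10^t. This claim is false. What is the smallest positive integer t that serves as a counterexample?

For t = 1, 2, 3, 4, …, 22, 23, 24 the conclusion holds.
t = 25: t! = 15511210043330985984000000 and 10^t = 10000000000000000000000000, so 15511210043330985984000000 > 10000000000000000000000000.

t = 25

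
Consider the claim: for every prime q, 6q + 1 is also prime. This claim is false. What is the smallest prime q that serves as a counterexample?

q = 2: 6q + 1 = 13, prime.
q = 3: 6q + 1 = 19, prime.
q = 5: 6q + 1 = 31, prime.
q = 7: 6q + 1 = 43, prime.
q = 11: 6q + 1 = 67, prime.
q = 13: 6q + 1 = 79, prime.
q = 17: 6q + 1 = 103, prime.
q = 19: 6q + 1 = 115 = 5 × 23, not prime.

q = 19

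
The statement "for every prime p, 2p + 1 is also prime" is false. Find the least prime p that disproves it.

Check each prime p in order until 2p + 1 is not prime.
For p = 2, 3, 5 the conclusion holds.
p = 7: 2p + 1 = 15 = 3 × 5, not prime.
So p = 7 is the smallest counterexample.

p = 7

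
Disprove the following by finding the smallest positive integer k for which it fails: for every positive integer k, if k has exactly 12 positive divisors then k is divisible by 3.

We need the least positive integer k for which k has exactly 12 positive divisors but k is not divisible by 3.
For k = 60, 72, 84, 90, 96, 108, 126, 132 the conclusion holds.
k = 140: τ(140) = 12; 140 mod 3 = 2.
Thus k = 140 disproves the claim, and no smaller k works.

k = 140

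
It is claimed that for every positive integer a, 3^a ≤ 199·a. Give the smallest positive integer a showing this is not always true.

A counterexample is any positive integer a such that 3^a > 199·a; we check each in order.
a = 1: 3^a = 3 and 199·a = 199, so 3 ≤ 199.
a = 2: 3^a = 9 and 199·a = 398, so 9 ≤ 398.
a = 3: 3^a = 27 and 199·a = 597, so 27 ≤ 597.
a = 4: 3^a = 81 and 199·a = 796, so 81 ≤ 796.
a = 5: 3^a = 243 and 199·a = 995, so 243 ≤ 995.
a = 6: 3^a = 729 and 199·a = 1194, so 729 ≤ 1194.
a = 7: 3^a = 2187 and 199·a = 1393, so 2187 > 1393.

a = 7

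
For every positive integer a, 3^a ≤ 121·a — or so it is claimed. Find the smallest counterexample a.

a = 6

A counterexample is any positive integer a such that 3^a > 121·a; we check each in order.
a = 1: 3^a = 3 and 121·a = 121, so 3 ≤ 121.
a = 2: 3^a = 9 and 121·a = 242, so 9 ≤ 242.
a = 3: 3^a = 27 and 121·a = 363, so 27 ≤ 363.
a = 4: 3^a = 81 and 121·a = 484, so 81 ≤ 484.
a = 5: 3^a = 243 and 121·a = 605, so 243 ≤ 605.
a = 6: 3^a = 729 and 121·a = 726, so 729 > 726.
Thus a = 6 disproves the claim, and no smaller a works.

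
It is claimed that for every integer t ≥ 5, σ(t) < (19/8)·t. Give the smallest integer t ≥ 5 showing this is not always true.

t = 24

Check each integer t ≥ 5 in order until the claim fails.
For t = 5, 6, 7, 8, …, 21, 22, 23 the conclusion holds.
t = 24: σ(24) = 60; 60 ≥ 57.
Hence t = 24 is a counterexample.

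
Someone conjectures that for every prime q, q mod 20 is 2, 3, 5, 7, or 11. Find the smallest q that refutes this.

q = 13

Check each prime q in order until the claim fails.
For q = 2, 3, 5, 7, 11 the conclusion holds.
q = 13: 13 mod 20 = 13 — not in {2, 3, 5, 7, 11}.
So q = 13 is the smallest counterexample.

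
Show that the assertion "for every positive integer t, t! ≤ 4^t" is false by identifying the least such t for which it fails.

t = 9

A counterexample is any positive integer t such that t! > 4^t; we check each in order.
The first 8 eligible values, up to t = 8, all satisfy the conclusion.
t = 9: t! = 362880 and 4^t = 262144, so 362880 > 262144.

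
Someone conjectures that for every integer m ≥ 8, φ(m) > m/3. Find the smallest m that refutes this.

m = 8: φ(8) = 4 and 8/3 = 8/3, so φ(8) > 8/3.
m = 9: φ(9) = 6 and 9/3 = 3, so φ(9) > 9/3.
m = 10: φ(10) = 4 and 10/3 = 10/3, so φ(10) > 10/3.
m = 11: φ(11) = 10 and 11/3 = 11/3, so φ(11) > 11/3.
m = 12: φ(12) = 4 and 12/3 = 4, so φ(12) ≤ 12/3.
So m = 12 is the smallest counterexample.

m = 12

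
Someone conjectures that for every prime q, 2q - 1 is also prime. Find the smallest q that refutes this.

A counterexample is any prime q such that 2q - 1 is not prime; we check each in order.
For q = 2, 3 the conclusion holds.
q = 5: 2q - 1 = 9 = 3 × 3, not prime.

q = 5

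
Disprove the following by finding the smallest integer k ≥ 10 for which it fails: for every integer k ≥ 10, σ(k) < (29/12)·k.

For k = 10, 11, 12, 13, …, 21, 22, 23 the conclusion holds.
k = 24: σ(24) = 60; 60 ≥ 58.

k = 24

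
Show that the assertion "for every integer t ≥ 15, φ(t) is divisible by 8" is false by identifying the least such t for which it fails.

A counterexample is any integer t ≥ 15 such that φ(t) is not divisible by 8; we check each in order.
For t = 15, 16, 17 the conclusion holds.
t = 18: φ(18) = 6; 6 mod 8 = 6.
So t = 18 is the smallest counterexample.

t = 18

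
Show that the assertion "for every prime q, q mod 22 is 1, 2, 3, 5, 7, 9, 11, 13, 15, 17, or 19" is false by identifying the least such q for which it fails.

A counterexample is any prime q such that the claim fails; we check each in order.
For q = 2, 3, 5, 7, …, 31, 37, 41 the conclusion holds.
q = 43: 43 mod 22 = 21 — not in {1, 2, 3, 5, 7, 9, 11, 13, 15, 17, 19}.

q = 43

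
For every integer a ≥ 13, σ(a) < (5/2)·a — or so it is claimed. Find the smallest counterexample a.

A counterexample is any integer a ≥ 13 such that the claim fails; we check each in order.
For a = 13, 14, 15, 16, …, 21, 22, 23 the conclusion holds.
a = 24: σ(24) = 60; 60 ≥ 60.
Thus a = 24 disproves the claim, and no smaller a works.

a = 24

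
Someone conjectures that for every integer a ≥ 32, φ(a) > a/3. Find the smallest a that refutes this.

a = 36

a = 32: φ(32) = 16 and 32/3 = 32/3, so φ(32) > 32/3.
a = 33: φ(33) = 20 and 33/3 = 11, so φ(33) > 33/3.
a = 34: φ(34) = 16 and 34/3 = 34/3, so φ(34) > 34/3.
a = 35: φ(35) = 24 and 35/3 = 35/3, so φ(35) > 35/3.
a = 36: φ(36) = 12 and 36/3 = 12, so φ(36) ≤ 36/3.
Hence a = 36 is a counterexample.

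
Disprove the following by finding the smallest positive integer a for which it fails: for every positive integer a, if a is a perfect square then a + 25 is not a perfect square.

a = 144

A counterexample is any positive integer a such that a is a perfect square but a + 25 is a perfect square; we check each in order.
For a = 1, 4, 9, 16, …, 81, 100, 121 the conclusion holds.
a = 144: 144 = 12² and 144 + 25 = 169 = 13².
Hence a = 144 is a counterexample.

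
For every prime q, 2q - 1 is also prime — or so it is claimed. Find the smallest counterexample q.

q = 5

We need the least prime q for which 2q - 1 is not prime.
q = 2: 2q - 1 = 3, prime.
q = 3: 2q - 1 = 5, prime.
q = 5: 2q - 1 = 9 = 3 × 3, not prime.
Thus q = 5 disproves the claim, and no smaller q works.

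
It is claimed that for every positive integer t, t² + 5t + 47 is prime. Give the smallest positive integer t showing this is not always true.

t = 38

For t = 1, 2, 3, 4, …, 35, 36, 37 the conclusion holds.
t = 38: t² + 5t + 47 = 1681 = 41 × 41, composite.
So t = 38 is the smallest counterexample.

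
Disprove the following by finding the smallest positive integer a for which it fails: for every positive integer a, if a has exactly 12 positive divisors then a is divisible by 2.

We need the least positive integer a for which a has exactly 12 positive divisors but a is not divisible by 2.
For a = 60, 72, 84, 90, …, 294, 306, 308 the conclusion holds.
a = 315: τ(315) = 12; 315 mod 2 = 1.

a = 315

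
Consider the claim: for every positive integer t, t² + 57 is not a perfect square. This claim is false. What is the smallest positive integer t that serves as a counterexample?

For t = 1, 2, 3, 4, 5, 6, 7 the conclusion holds.
t = 8: 8² + 57 = 121 = 11², a perfect square.
Thus t = 8 disproves the claim, and no smaller t works.

t = 8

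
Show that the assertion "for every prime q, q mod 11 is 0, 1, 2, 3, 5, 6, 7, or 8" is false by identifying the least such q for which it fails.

q = 31

For q = 2, 3, 5, 7, 11, 13, 17, 19, 23, 29 the conclusion holds.
q = 31: 31 mod 11 = 9 — not in {0, 1, 2, 3, 5, 6, 7, 8}.
So q = 31 is the smallest counterexample.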